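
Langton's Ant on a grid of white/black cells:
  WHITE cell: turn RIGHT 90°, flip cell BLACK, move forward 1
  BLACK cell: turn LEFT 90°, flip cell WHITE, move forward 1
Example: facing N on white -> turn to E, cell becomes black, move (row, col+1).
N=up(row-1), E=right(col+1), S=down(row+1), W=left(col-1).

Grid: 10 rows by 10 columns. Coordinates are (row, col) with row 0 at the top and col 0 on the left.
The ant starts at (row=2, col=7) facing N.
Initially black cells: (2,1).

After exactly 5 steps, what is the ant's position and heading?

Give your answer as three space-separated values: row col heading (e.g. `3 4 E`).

Step 1: on WHITE (2,7): turn R to E, flip to black, move to (2,8). |black|=2
Step 2: on WHITE (2,8): turn R to S, flip to black, move to (3,8). |black|=3
Step 3: on WHITE (3,8): turn R to W, flip to black, move to (3,7). |black|=4
Step 4: on WHITE (3,7): turn R to N, flip to black, move to (2,7). |black|=5
Step 5: on BLACK (2,7): turn L to W, flip to white, move to (2,6). |black|=4

Answer: 2 6 W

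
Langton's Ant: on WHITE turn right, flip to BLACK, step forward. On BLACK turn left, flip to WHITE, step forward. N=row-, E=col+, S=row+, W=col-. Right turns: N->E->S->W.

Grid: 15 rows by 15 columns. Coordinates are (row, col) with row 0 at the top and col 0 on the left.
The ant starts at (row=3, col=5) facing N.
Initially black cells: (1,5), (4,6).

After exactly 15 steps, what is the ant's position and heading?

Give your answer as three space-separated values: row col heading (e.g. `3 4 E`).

Step 1: on WHITE (3,5): turn R to E, flip to black, move to (3,6). |black|=3
Step 2: on WHITE (3,6): turn R to S, flip to black, move to (4,6). |black|=4
Step 3: on BLACK (4,6): turn L to E, flip to white, move to (4,7). |black|=3
Step 4: on WHITE (4,7): turn R to S, flip to black, move to (5,7). |black|=4
Step 5: on WHITE (5,7): turn R to W, flip to black, move to (5,6). |black|=5
Step 6: on WHITE (5,6): turn R to N, flip to black, move to (4,6). |black|=6
Step 7: on WHITE (4,6): turn R to E, flip to black, move to (4,7). |black|=7
Step 8: on BLACK (4,7): turn L to N, flip to white, move to (3,7). |black|=6
Step 9: on WHITE (3,7): turn R to E, flip to black, move to (3,8). |black|=7
Step 10: on WHITE (3,8): turn R to S, flip to black, move to (4,8). |black|=8
Step 11: on WHITE (4,8): turn R to W, flip to black, move to (4,7). |black|=9
Step 12: on WHITE (4,7): turn R to N, flip to black, move to (3,7). |black|=10
Step 13: on BLACK (3,7): turn L to W, flip to white, move to (3,6). |black|=9
Step 14: on BLACK (3,6): turn L to S, flip to white, move to (4,6). |black|=8
Step 15: on BLACK (4,6): turn L to E, flip to white, move to (4,7). |black|=7

Answer: 4 7 E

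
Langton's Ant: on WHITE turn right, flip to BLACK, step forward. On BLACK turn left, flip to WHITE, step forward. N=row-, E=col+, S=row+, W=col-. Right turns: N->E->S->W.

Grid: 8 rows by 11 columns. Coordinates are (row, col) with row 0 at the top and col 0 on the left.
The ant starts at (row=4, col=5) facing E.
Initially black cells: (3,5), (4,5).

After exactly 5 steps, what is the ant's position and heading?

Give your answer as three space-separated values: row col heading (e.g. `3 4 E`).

Step 1: on BLACK (4,5): turn L to N, flip to white, move to (3,5). |black|=1
Step 2: on BLACK (3,5): turn L to W, flip to white, move to (3,4). |black|=0
Step 3: on WHITE (3,4): turn R to N, flip to black, move to (2,4). |black|=1
Step 4: on WHITE (2,4): turn R to E, flip to black, move to (2,5). |black|=2
Step 5: on WHITE (2,5): turn R to S, flip to black, move to (3,5). |black|=3

Answer: 3 5 S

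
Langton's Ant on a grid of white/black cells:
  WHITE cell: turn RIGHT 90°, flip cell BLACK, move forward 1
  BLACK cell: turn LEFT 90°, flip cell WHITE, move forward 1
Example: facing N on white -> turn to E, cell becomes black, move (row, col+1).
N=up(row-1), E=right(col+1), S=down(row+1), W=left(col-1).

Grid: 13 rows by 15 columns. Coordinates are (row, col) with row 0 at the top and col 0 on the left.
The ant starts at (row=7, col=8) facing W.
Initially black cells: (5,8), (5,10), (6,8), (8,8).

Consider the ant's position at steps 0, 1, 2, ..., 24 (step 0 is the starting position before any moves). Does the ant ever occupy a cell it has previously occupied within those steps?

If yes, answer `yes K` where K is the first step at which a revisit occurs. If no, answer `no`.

Step 1: on WHITE (7,8): turn R to N, flip to black, move to (6,8). |black|=5 — new cell
Step 2: on BLACK (6,8): turn L to W, flip to white, move to (6,7). |black|=4 — new cell
Step 3: on WHITE (6,7): turn R to N, flip to black, move to (5,7). |black|=5 — new cell
Step 4: on WHITE (5,7): turn R to E, flip to black, move to (5,8). |black|=6 — new cell
Step 5: on BLACK (5,8): turn L to N, flip to white, move to (4,8). |black|=5 — new cell
Step 6: on WHITE (4,8): turn R to E, flip to black, move to (4,9). |black|=6 — new cell
Step 7: on WHITE (4,9): turn R to S, flip to black, move to (5,9). |black|=7 — new cell
Step 8: on WHITE (5,9): turn R to W, flip to black, move to (5,8). |black|=8 — REVISIT

Answer: yes 8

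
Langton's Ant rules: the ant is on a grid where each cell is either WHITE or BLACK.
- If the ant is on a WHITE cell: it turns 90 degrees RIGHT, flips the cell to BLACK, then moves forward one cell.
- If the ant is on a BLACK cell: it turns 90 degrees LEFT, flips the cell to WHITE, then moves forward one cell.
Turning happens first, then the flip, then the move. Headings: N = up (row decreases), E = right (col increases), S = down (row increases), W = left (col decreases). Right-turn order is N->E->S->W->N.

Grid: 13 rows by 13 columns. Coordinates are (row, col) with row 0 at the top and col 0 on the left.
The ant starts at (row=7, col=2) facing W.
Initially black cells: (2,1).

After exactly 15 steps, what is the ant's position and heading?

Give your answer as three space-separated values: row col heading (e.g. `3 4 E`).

Answer: 7 3 N

Derivation:
Step 1: on WHITE (7,2): turn R to N, flip to black, move to (6,2). |black|=2
Step 2: on WHITE (6,2): turn R to E, flip to black, move to (6,3). |black|=3
Step 3: on WHITE (6,3): turn R to S, flip to black, move to (7,3). |black|=4
Step 4: on WHITE (7,3): turn R to W, flip to black, move to (7,2). |black|=5
Step 5: on BLACK (7,2): turn L to S, flip to white, move to (8,2). |black|=4
Step 6: on WHITE (8,2): turn R to W, flip to black, move to (8,1). |black|=5
Step 7: on WHITE (8,1): turn R to N, flip to black, move to (7,1). |black|=6
Step 8: on WHITE (7,1): turn R to E, flip to black, move to (7,2). |black|=7
Step 9: on WHITE (7,2): turn R to S, flip to black, move to (8,2). |black|=8
Step 10: on BLACK (8,2): turn L to E, flip to white, move to (8,3). |black|=7
Step 11: on WHITE (8,3): turn R to S, flip to black, move to (9,3). |black|=8
Step 12: on WHITE (9,3): turn R to W, flip to black, move to (9,2). |black|=9
Step 13: on WHITE (9,2): turn R to N, flip to black, move to (8,2). |black|=10
Step 14: on WHITE (8,2): turn R to E, flip to black, move to (8,3). |black|=11
Step 15: on BLACK (8,3): turn L to N, flip to white, move to (7,3). |black|=10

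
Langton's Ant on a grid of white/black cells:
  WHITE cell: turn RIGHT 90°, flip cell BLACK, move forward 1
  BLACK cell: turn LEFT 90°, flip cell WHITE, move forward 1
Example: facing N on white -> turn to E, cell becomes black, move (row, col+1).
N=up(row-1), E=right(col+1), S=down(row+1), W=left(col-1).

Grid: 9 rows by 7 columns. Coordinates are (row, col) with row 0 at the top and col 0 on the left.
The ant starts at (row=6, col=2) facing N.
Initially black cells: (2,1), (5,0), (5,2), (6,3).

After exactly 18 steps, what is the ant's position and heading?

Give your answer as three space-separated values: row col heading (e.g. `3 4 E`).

Answer: 3 3 N

Derivation:
Step 1: on WHITE (6,2): turn R to E, flip to black, move to (6,3). |black|=5
Step 2: on BLACK (6,3): turn L to N, flip to white, move to (5,3). |black|=4
Step 3: on WHITE (5,3): turn R to E, flip to black, move to (5,4). |black|=5
Step 4: on WHITE (5,4): turn R to S, flip to black, move to (6,4). |black|=6
Step 5: on WHITE (6,4): turn R to W, flip to black, move to (6,3). |black|=7
Step 6: on WHITE (6,3): turn R to N, flip to black, move to (5,3). |black|=8
Step 7: on BLACK (5,3): turn L to W, flip to white, move to (5,2). |black|=7
Step 8: on BLACK (5,2): turn L to S, flip to white, move to (6,2). |black|=6
Step 9: on BLACK (6,2): turn L to E, flip to white, move to (6,3). |black|=5
Step 10: on BLACK (6,3): turn L to N, flip to white, move to (5,3). |black|=4
Step 11: on WHITE (5,3): turn R to E, flip to black, move to (5,4). |black|=5
Step 12: on BLACK (5,4): turn L to N, flip to white, move to (4,4). |black|=4
Step 13: on WHITE (4,4): turn R to E, flip to black, move to (4,5). |black|=5
Step 14: on WHITE (4,5): turn R to S, flip to black, move to (5,5). |black|=6
Step 15: on WHITE (5,5): turn R to W, flip to black, move to (5,4). |black|=7
Step 16: on WHITE (5,4): turn R to N, flip to black, move to (4,4). |black|=8
Step 17: on BLACK (4,4): turn L to W, flip to white, move to (4,3). |black|=7
Step 18: on WHITE (4,3): turn R to N, flip to black, move to (3,3). |black|=8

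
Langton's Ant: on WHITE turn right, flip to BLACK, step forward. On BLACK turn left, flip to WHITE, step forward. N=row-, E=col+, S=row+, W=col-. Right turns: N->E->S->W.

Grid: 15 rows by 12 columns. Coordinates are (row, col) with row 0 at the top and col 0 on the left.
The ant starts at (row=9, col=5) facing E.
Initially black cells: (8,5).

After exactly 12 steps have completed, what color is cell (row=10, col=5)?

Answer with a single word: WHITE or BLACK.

Answer: BLACK

Derivation:
Step 1: on WHITE (9,5): turn R to S, flip to black, move to (10,5). |black|=2
Step 2: on WHITE (10,5): turn R to W, flip to black, move to (10,4). |black|=3
Step 3: on WHITE (10,4): turn R to N, flip to black, move to (9,4). |black|=4
Step 4: on WHITE (9,4): turn R to E, flip to black, move to (9,5). |black|=5
Step 5: on BLACK (9,5): turn L to N, flip to white, move to (8,5). |black|=4
Step 6: on BLACK (8,5): turn L to W, flip to white, move to (8,4). |black|=3
Step 7: on WHITE (8,4): turn R to N, flip to black, move to (7,4). |black|=4
Step 8: on WHITE (7,4): turn R to E, flip to black, move to (7,5). |black|=5
Step 9: on WHITE (7,5): turn R to S, flip to black, move to (8,5). |black|=6
Step 10: on WHITE (8,5): turn R to W, flip to black, move to (8,4). |black|=7
Step 11: on BLACK (8,4): turn L to S, flip to white, move to (9,4). |black|=6
Step 12: on BLACK (9,4): turn L to E, flip to white, move to (9,5). |black|=5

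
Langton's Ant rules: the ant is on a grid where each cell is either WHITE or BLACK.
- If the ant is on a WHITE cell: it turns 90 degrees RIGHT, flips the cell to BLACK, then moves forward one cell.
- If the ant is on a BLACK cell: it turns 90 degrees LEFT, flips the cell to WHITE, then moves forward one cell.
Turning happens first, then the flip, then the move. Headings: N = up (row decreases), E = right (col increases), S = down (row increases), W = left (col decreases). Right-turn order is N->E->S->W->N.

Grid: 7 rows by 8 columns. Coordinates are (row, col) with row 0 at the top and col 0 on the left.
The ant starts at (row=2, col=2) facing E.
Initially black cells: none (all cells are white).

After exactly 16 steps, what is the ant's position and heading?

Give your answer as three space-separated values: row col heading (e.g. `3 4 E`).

Answer: 2 2 E

Derivation:
Step 1: on WHITE (2,2): turn R to S, flip to black, move to (3,2). |black|=1
Step 2: on WHITE (3,2): turn R to W, flip to black, move to (3,1). |black|=2
Step 3: on WHITE (3,1): turn R to N, flip to black, move to (2,1). |black|=3
Step 4: on WHITE (2,1): turn R to E, flip to black, move to (2,2). |black|=4
Step 5: on BLACK (2,2): turn L to N, flip to white, move to (1,2). |black|=3
Step 6: on WHITE (1,2): turn R to E, flip to black, move to (1,3). |black|=4
Step 7: on WHITE (1,3): turn R to S, flip to black, move to (2,3). |black|=5
Step 8: on WHITE (2,3): turn R to W, flip to black, move to (2,2). |black|=6
Step 9: on WHITE (2,2): turn R to N, flip to black, move to (1,2). |black|=7
Step 10: on BLACK (1,2): turn L to W, flip to white, move to (1,1). |black|=6
Step 11: on WHITE (1,1): turn R to N, flip to black, move to (0,1). |black|=7
Step 12: on WHITE (0,1): turn R to E, flip to black, move to (0,2). |black|=8
Step 13: on WHITE (0,2): turn R to S, flip to black, move to (1,2). |black|=9
Step 14: on WHITE (1,2): turn R to W, flip to black, move to (1,1). |black|=10
Step 15: on BLACK (1,1): turn L to S, flip to white, move to (2,1). |black|=9
Step 16: on BLACK (2,1): turn L to E, flip to white, move to (2,2). |black|=8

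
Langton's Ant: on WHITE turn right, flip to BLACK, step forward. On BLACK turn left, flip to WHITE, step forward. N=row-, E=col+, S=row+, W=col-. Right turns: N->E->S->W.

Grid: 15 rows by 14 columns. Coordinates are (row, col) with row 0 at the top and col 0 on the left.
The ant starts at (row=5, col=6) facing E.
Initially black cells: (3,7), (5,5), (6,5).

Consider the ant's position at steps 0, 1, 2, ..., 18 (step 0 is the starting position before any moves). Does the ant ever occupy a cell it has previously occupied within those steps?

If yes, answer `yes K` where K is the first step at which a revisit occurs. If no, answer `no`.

Step 1: on WHITE (5,6): turn R to S, flip to black, move to (6,6). |black|=4 — new cell
Step 2: on WHITE (6,6): turn R to W, flip to black, move to (6,5). |black|=5 — new cell
Step 3: on BLACK (6,5): turn L to S, flip to white, move to (7,5). |black|=4 — new cell
Step 4: on WHITE (7,5): turn R to W, flip to black, move to (7,4). |black|=5 — new cell
Step 5: on WHITE (7,4): turn R to N, flip to black, move to (6,4). |black|=6 — new cell
Step 6: on WHITE (6,4): turn R to E, flip to black, move to (6,5). |black|=7 — REVISIT

Answer: yes 6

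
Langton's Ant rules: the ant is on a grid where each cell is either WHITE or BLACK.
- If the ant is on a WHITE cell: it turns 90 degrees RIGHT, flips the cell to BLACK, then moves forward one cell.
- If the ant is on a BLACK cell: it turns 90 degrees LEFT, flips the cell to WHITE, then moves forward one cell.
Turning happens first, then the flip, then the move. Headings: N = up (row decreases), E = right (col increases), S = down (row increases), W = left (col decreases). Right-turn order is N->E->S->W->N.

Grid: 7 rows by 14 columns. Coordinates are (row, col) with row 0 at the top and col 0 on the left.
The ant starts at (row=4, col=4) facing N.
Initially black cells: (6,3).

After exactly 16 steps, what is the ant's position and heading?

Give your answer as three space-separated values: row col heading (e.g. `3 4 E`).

Step 1: on WHITE (4,4): turn R to E, flip to black, move to (4,5). |black|=2
Step 2: on WHITE (4,5): turn R to S, flip to black, move to (5,5). |black|=3
Step 3: on WHITE (5,5): turn R to W, flip to black, move to (5,4). |black|=4
Step 4: on WHITE (5,4): turn R to N, flip to black, move to (4,4). |black|=5
Step 5: on BLACK (4,4): turn L to W, flip to white, move to (4,3). |black|=4
Step 6: on WHITE (4,3): turn R to N, flip to black, move to (3,3). |black|=5
Step 7: on WHITE (3,3): turn R to E, flip to black, move to (3,4). |black|=6
Step 8: on WHITE (3,4): turn R to S, flip to black, move to (4,4). |black|=7
Step 9: on WHITE (4,4): turn R to W, flip to black, move to (4,3). |black|=8
Step 10: on BLACK (4,3): turn L to S, flip to white, move to (5,3). |black|=7
Step 11: on WHITE (5,3): turn R to W, flip to black, move to (5,2). |black|=8
Step 12: on WHITE (5,2): turn R to N, flip to black, move to (4,2). |black|=9
Step 13: on WHITE (4,2): turn R to E, flip to black, move to (4,3). |black|=10
Step 14: on WHITE (4,3): turn R to S, flip to black, move to (5,3). |black|=11
Step 15: on BLACK (5,3): turn L to E, flip to white, move to (5,4). |black|=10
Step 16: on BLACK (5,4): turn L to N, flip to white, move to (4,4). |black|=9

Answer: 4 4 N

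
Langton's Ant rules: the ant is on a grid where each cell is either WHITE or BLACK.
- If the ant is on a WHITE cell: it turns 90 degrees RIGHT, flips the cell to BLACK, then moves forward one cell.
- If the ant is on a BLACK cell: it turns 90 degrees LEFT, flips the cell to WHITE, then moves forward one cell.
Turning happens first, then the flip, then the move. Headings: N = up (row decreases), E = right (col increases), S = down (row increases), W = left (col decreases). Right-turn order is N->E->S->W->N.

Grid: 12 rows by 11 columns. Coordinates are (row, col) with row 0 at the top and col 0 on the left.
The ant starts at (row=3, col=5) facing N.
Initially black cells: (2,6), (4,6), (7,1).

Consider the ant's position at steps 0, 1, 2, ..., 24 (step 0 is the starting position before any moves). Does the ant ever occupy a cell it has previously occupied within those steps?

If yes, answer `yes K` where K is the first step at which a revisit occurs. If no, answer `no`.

Answer: yes 6

Derivation:
Step 1: on WHITE (3,5): turn R to E, flip to black, move to (3,6). |black|=4 — new cell
Step 2: on WHITE (3,6): turn R to S, flip to black, move to (4,6). |black|=5 — new cell
Step 3: on BLACK (4,6): turn L to E, flip to white, move to (4,7). |black|=4 — new cell
Step 4: on WHITE (4,7): turn R to S, flip to black, move to (5,7). |black|=5 — new cell
Step 5: on WHITE (5,7): turn R to W, flip to black, move to (5,6). |black|=6 — new cell
Step 6: on WHITE (5,6): turn R to N, flip to black, move to (4,6). |black|=7 — REVISIT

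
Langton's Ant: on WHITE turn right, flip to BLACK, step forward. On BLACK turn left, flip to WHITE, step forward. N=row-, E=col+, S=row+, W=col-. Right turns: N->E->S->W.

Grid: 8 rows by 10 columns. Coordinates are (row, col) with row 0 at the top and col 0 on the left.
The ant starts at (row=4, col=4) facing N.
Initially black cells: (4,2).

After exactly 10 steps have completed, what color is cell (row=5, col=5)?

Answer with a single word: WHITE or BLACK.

Step 1: on WHITE (4,4): turn R to E, flip to black, move to (4,5). |black|=2
Step 2: on WHITE (4,5): turn R to S, flip to black, move to (5,5). |black|=3
Step 3: on WHITE (5,5): turn R to W, flip to black, move to (5,4). |black|=4
Step 4: on WHITE (5,4): turn R to N, flip to black, move to (4,4). |black|=5
Step 5: on BLACK (4,4): turn L to W, flip to white, move to (4,3). |black|=4
Step 6: on WHITE (4,3): turn R to N, flip to black, move to (3,3). |black|=5
Step 7: on WHITE (3,3): turn R to E, flip to black, move to (3,4). |black|=6
Step 8: on WHITE (3,4): turn R to S, flip to black, move to (4,4). |black|=7
Step 9: on WHITE (4,4): turn R to W, flip to black, move to (4,3). |black|=8
Step 10: on BLACK (4,3): turn L to S, flip to white, move to (5,3). |black|=7

Answer: BLACK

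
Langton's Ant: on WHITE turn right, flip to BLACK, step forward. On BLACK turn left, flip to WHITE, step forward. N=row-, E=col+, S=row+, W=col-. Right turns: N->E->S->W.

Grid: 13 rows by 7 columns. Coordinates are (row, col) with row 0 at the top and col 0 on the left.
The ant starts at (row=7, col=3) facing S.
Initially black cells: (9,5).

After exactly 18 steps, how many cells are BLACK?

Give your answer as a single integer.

Step 1: on WHITE (7,3): turn R to W, flip to black, move to (7,2). |black|=2
Step 2: on WHITE (7,2): turn R to N, flip to black, move to (6,2). |black|=3
Step 3: on WHITE (6,2): turn R to E, flip to black, move to (6,3). |black|=4
Step 4: on WHITE (6,3): turn R to S, flip to black, move to (7,3). |black|=5
Step 5: on BLACK (7,3): turn L to E, flip to white, move to (7,4). |black|=4
Step 6: on WHITE (7,4): turn R to S, flip to black, move to (8,4). |black|=5
Step 7: on WHITE (8,4): turn R to W, flip to black, move to (8,3). |black|=6
Step 8: on WHITE (8,3): turn R to N, flip to black, move to (7,3). |black|=7
Step 9: on WHITE (7,3): turn R to E, flip to black, move to (7,4). |black|=8
Step 10: on BLACK (7,4): turn L to N, flip to white, move to (6,4). |black|=7
Step 11: on WHITE (6,4): turn R to E, flip to black, move to (6,5). |black|=8
Step 12: on WHITE (6,5): turn R to S, flip to black, move to (7,5). |black|=9
Step 13: on WHITE (7,5): turn R to W, flip to black, move to (7,4). |black|=10
Step 14: on WHITE (7,4): turn R to N, flip to black, move to (6,4). |black|=11
Step 15: on BLACK (6,4): turn L to W, flip to white, move to (6,3). |black|=10
Step 16: on BLACK (6,3): turn L to S, flip to white, move to (7,3). |black|=9
Step 17: on BLACK (7,3): turn L to E, flip to white, move to (7,4). |black|=8
Step 18: on BLACK (7,4): turn L to N, flip to white, move to (6,4). |black|=7

Answer: 7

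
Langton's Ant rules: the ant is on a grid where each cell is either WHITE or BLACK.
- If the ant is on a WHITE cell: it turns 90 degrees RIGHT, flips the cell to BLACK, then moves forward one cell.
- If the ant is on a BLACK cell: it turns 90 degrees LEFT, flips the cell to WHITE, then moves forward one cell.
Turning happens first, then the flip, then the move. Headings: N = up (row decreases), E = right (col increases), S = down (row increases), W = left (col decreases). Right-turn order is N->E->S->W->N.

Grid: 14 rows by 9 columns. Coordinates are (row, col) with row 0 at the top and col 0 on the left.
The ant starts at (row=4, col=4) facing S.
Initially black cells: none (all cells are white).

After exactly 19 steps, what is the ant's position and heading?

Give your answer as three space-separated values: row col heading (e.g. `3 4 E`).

Answer: 3 6 E

Derivation:
Step 1: on WHITE (4,4): turn R to W, flip to black, move to (4,3). |black|=1
Step 2: on WHITE (4,3): turn R to N, flip to black, move to (3,3). |black|=2
Step 3: on WHITE (3,3): turn R to E, flip to black, move to (3,4). |black|=3
Step 4: on WHITE (3,4): turn R to S, flip to black, move to (4,4). |black|=4
Step 5: on BLACK (4,4): turn L to E, flip to white, move to (4,5). |black|=3
Step 6: on WHITE (4,5): turn R to S, flip to black, move to (5,5). |black|=4
Step 7: on WHITE (5,5): turn R to W, flip to black, move to (5,4). |black|=5
Step 8: on WHITE (5,4): turn R to N, flip to black, move to (4,4). |black|=6
Step 9: on WHITE (4,4): turn R to E, flip to black, move to (4,5). |black|=7
Step 10: on BLACK (4,5): turn L to N, flip to white, move to (3,5). |black|=6
Step 11: on WHITE (3,5): turn R to E, flip to black, move to (3,6). |black|=7
Step 12: on WHITE (3,6): turn R to S, flip to black, move to (4,6). |black|=8
Step 13: on WHITE (4,6): turn R to W, flip to black, move to (4,5). |black|=9
Step 14: on WHITE (4,5): turn R to N, flip to black, move to (3,5). |black|=10
Step 15: on BLACK (3,5): turn L to W, flip to white, move to (3,4). |black|=9
Step 16: on BLACK (3,4): turn L to S, flip to white, move to (4,4). |black|=8
Step 17: on BLACK (4,4): turn L to E, flip to white, move to (4,5). |black|=7
Step 18: on BLACK (4,5): turn L to N, flip to white, move to (3,5). |black|=6
Step 19: on WHITE (3,5): turn R to E, flip to black, move to (3,6). |black|=7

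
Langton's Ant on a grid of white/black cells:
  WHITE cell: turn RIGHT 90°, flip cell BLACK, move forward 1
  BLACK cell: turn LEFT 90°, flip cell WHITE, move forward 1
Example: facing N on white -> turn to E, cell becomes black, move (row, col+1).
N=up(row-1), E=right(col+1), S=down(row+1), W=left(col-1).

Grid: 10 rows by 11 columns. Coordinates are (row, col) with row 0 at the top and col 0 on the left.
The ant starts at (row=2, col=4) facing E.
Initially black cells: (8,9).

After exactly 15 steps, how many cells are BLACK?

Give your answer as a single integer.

Answer: 10

Derivation:
Step 1: on WHITE (2,4): turn R to S, flip to black, move to (3,4). |black|=2
Step 2: on WHITE (3,4): turn R to W, flip to black, move to (3,3). |black|=3
Step 3: on WHITE (3,3): turn R to N, flip to black, move to (2,3). |black|=4
Step 4: on WHITE (2,3): turn R to E, flip to black, move to (2,4). |black|=5
Step 5: on BLACK (2,4): turn L to N, flip to white, move to (1,4). |black|=4
Step 6: on WHITE (1,4): turn R to E, flip to black, move to (1,5). |black|=5
Step 7: on WHITE (1,5): turn R to S, flip to black, move to (2,5). |black|=6
Step 8: on WHITE (2,5): turn R to W, flip to black, move to (2,4). |black|=7
Step 9: on WHITE (2,4): turn R to N, flip to black, move to (1,4). |black|=8
Step 10: on BLACK (1,4): turn L to W, flip to white, move to (1,3). |black|=7
Step 11: on WHITE (1,3): turn R to N, flip to black, move to (0,3). |black|=8
Step 12: on WHITE (0,3): turn R to E, flip to black, move to (0,4). |black|=9
Step 13: on WHITE (0,4): turn R to S, flip to black, move to (1,4). |black|=10
Step 14: on WHITE (1,4): turn R to W, flip to black, move to (1,3). |black|=11
Step 15: on BLACK (1,3): turn L to S, flip to white, move to (2,3). |black|=10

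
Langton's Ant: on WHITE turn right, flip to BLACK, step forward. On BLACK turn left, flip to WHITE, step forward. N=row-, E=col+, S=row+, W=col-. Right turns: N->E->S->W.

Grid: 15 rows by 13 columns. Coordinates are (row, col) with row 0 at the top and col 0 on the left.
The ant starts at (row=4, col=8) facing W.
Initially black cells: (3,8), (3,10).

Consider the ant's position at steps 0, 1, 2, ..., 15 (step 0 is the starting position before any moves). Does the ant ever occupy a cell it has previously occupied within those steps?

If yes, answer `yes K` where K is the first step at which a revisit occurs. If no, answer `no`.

Step 1: on WHITE (4,8): turn R to N, flip to black, move to (3,8). |black|=3 — new cell
Step 2: on BLACK (3,8): turn L to W, flip to white, move to (3,7). |black|=2 — new cell
Step 3: on WHITE (3,7): turn R to N, flip to black, move to (2,7). |black|=3 — new cell
Step 4: on WHITE (2,7): turn R to E, flip to black, move to (2,8). |black|=4 — new cell
Step 5: on WHITE (2,8): turn R to S, flip to black, move to (3,8). |black|=5 — REVISIT

Answer: yes 5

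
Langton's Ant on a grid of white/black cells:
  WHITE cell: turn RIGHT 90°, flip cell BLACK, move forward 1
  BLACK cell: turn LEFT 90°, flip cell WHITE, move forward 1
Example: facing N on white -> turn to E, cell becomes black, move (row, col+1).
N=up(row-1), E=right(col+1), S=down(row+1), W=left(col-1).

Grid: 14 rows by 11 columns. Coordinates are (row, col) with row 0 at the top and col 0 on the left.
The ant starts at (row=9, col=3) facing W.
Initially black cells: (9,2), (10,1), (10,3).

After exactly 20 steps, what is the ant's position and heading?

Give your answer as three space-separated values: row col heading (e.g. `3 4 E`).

Step 1: on WHITE (9,3): turn R to N, flip to black, move to (8,3). |black|=4
Step 2: on WHITE (8,3): turn R to E, flip to black, move to (8,4). |black|=5
Step 3: on WHITE (8,4): turn R to S, flip to black, move to (9,4). |black|=6
Step 4: on WHITE (9,4): turn R to W, flip to black, move to (9,3). |black|=7
Step 5: on BLACK (9,3): turn L to S, flip to white, move to (10,3). |black|=6
Step 6: on BLACK (10,3): turn L to E, flip to white, move to (10,4). |black|=5
Step 7: on WHITE (10,4): turn R to S, flip to black, move to (11,4). |black|=6
Step 8: on WHITE (11,4): turn R to W, flip to black, move to (11,3). |black|=7
Step 9: on WHITE (11,3): turn R to N, flip to black, move to (10,3). |black|=8
Step 10: on WHITE (10,3): turn R to E, flip to black, move to (10,4). |black|=9
Step 11: on BLACK (10,4): turn L to N, flip to white, move to (9,4). |black|=8
Step 12: on BLACK (9,4): turn L to W, flip to white, move to (9,3). |black|=7
Step 13: on WHITE (9,3): turn R to N, flip to black, move to (8,3). |black|=8
Step 14: on BLACK (8,3): turn L to W, flip to white, move to (8,2). |black|=7
Step 15: on WHITE (8,2): turn R to N, flip to black, move to (7,2). |black|=8
Step 16: on WHITE (7,2): turn R to E, flip to black, move to (7,3). |black|=9
Step 17: on WHITE (7,3): turn R to S, flip to black, move to (8,3). |black|=10
Step 18: on WHITE (8,3): turn R to W, flip to black, move to (8,2). |black|=11
Step 19: on BLACK (8,2): turn L to S, flip to white, move to (9,2). |black|=10
Step 20: on BLACK (9,2): turn L to E, flip to white, move to (9,3). |black|=9

Answer: 9 3 E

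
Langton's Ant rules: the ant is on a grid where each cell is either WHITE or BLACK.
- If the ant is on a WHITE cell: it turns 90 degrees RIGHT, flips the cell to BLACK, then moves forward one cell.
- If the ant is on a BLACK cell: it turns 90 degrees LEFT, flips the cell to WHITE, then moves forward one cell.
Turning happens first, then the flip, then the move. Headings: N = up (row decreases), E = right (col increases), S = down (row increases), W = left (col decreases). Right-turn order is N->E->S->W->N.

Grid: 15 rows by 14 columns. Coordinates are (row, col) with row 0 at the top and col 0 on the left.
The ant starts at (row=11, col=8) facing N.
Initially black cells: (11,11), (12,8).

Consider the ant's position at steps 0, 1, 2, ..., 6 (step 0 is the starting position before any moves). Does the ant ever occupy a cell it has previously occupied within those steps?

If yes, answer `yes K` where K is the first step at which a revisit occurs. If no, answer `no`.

Step 1: on WHITE (11,8): turn R to E, flip to black, move to (11,9). |black|=3 — new cell
Step 2: on WHITE (11,9): turn R to S, flip to black, move to (12,9). |black|=4 — new cell
Step 3: on WHITE (12,9): turn R to W, flip to black, move to (12,8). |black|=5 — new cell
Step 4: on BLACK (12,8): turn L to S, flip to white, move to (13,8). |black|=4 — new cell
Step 5: on WHITE (13,8): turn R to W, flip to black, move to (13,7). |black|=5 — new cell
Step 6: on WHITE (13,7): turn R to N, flip to black, move to (12,7). |black|=6 — new cell
No revisit within 6 steps.

Answer: no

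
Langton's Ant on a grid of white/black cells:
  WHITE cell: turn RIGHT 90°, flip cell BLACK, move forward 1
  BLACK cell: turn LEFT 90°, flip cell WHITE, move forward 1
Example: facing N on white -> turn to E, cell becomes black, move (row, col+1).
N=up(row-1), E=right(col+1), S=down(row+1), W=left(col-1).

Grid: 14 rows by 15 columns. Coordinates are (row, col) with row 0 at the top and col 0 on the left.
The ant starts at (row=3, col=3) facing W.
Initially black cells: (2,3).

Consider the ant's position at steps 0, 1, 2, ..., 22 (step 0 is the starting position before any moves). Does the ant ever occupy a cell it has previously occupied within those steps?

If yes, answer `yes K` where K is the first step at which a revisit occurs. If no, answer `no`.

Step 1: on WHITE (3,3): turn R to N, flip to black, move to (2,3). |black|=2 — new cell
Step 2: on BLACK (2,3): turn L to W, flip to white, move to (2,2). |black|=1 — new cell
Step 3: on WHITE (2,2): turn R to N, flip to black, move to (1,2). |black|=2 — new cell
Step 4: on WHITE (1,2): turn R to E, flip to black, move to (1,3). |black|=3 — new cell
Step 5: on WHITE (1,3): turn R to S, flip to black, move to (2,3). |black|=4 — REVISIT

Answer: yes 5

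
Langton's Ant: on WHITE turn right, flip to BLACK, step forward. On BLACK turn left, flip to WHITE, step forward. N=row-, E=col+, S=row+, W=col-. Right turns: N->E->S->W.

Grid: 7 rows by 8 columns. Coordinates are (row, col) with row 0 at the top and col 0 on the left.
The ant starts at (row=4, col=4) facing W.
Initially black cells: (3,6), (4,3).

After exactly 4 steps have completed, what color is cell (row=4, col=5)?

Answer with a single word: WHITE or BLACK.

Answer: BLACK

Derivation:
Step 1: on WHITE (4,4): turn R to N, flip to black, move to (3,4). |black|=3
Step 2: on WHITE (3,4): turn R to E, flip to black, move to (3,5). |black|=4
Step 3: on WHITE (3,5): turn R to S, flip to black, move to (4,5). |black|=5
Step 4: on WHITE (4,5): turn R to W, flip to black, move to (4,4). |black|=6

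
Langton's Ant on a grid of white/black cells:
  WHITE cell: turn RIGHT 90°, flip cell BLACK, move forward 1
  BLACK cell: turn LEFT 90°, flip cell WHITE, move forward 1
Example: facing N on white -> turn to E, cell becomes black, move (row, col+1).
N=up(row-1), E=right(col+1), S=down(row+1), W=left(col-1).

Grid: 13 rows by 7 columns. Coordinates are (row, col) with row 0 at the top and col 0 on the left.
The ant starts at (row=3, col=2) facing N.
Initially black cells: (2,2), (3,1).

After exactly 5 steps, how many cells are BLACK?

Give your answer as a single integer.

Answer: 5

Derivation:
Step 1: on WHITE (3,2): turn R to E, flip to black, move to (3,3). |black|=3
Step 2: on WHITE (3,3): turn R to S, flip to black, move to (4,3). |black|=4
Step 3: on WHITE (4,3): turn R to W, flip to black, move to (4,2). |black|=5
Step 4: on WHITE (4,2): turn R to N, flip to black, move to (3,2). |black|=6
Step 5: on BLACK (3,2): turn L to W, flip to white, move to (3,1). |black|=5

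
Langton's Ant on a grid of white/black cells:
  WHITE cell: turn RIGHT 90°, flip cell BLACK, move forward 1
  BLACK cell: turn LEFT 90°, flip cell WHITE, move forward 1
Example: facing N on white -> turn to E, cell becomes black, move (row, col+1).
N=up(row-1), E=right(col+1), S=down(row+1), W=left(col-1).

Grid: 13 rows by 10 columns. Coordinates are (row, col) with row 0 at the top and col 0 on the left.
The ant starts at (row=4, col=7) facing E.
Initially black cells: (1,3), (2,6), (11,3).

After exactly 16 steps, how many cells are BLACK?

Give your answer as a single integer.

Step 1: on WHITE (4,7): turn R to S, flip to black, move to (5,7). |black|=4
Step 2: on WHITE (5,7): turn R to W, flip to black, move to (5,6). |black|=5
Step 3: on WHITE (5,6): turn R to N, flip to black, move to (4,6). |black|=6
Step 4: on WHITE (4,6): turn R to E, flip to black, move to (4,7). |black|=7
Step 5: on BLACK (4,7): turn L to N, flip to white, move to (3,7). |black|=6
Step 6: on WHITE (3,7): turn R to E, flip to black, move to (3,8). |black|=7
Step 7: on WHITE (3,8): turn R to S, flip to black, move to (4,8). |black|=8
Step 8: on WHITE (4,8): turn R to W, flip to black, move to (4,7). |black|=9
Step 9: on WHITE (4,7): turn R to N, flip to black, move to (3,7). |black|=10
Step 10: on BLACK (3,7): turn L to W, flip to white, move to (3,6). |black|=9
Step 11: on WHITE (3,6): turn R to N, flip to black, move to (2,6). |black|=10
Step 12: on BLACK (2,6): turn L to W, flip to white, move to (2,5). |black|=9
Step 13: on WHITE (2,5): turn R to N, flip to black, move to (1,5). |black|=10
Step 14: on WHITE (1,5): turn R to E, flip to black, move to (1,6). |black|=11
Step 15: on WHITE (1,6): turn R to S, flip to black, move to (2,6). |black|=12
Step 16: on WHITE (2,6): turn R to W, flip to black, move to (2,5). |black|=13

Answer: 13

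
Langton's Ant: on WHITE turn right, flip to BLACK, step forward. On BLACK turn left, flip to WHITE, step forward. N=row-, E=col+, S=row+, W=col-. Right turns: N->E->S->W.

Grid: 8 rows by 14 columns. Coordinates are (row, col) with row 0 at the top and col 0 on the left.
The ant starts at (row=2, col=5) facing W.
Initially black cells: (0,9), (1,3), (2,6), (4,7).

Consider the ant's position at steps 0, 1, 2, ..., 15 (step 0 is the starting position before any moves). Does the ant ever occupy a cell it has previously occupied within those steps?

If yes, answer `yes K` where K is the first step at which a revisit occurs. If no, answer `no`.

Answer: yes 7

Derivation:
Step 1: on WHITE (2,5): turn R to N, flip to black, move to (1,5). |black|=5 — new cell
Step 2: on WHITE (1,5): turn R to E, flip to black, move to (1,6). |black|=6 — new cell
Step 3: on WHITE (1,6): turn R to S, flip to black, move to (2,6). |black|=7 — new cell
Step 4: on BLACK (2,6): turn L to E, flip to white, move to (2,7). |black|=6 — new cell
Step 5: on WHITE (2,7): turn R to S, flip to black, move to (3,7). |black|=7 — new cell
Step 6: on WHITE (3,7): turn R to W, flip to black, move to (3,6). |black|=8 — new cell
Step 7: on WHITE (3,6): turn R to N, flip to black, move to (2,6). |black|=9 — REVISIT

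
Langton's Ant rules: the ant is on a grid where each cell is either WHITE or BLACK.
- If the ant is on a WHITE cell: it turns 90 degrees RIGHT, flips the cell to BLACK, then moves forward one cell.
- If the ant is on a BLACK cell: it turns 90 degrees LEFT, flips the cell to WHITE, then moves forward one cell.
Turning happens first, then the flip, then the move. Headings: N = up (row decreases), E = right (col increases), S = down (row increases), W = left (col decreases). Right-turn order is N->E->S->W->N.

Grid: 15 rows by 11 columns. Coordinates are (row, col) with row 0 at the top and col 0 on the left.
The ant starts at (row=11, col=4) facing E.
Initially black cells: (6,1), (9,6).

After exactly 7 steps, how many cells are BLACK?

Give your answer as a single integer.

Step 1: on WHITE (11,4): turn R to S, flip to black, move to (12,4). |black|=3
Step 2: on WHITE (12,4): turn R to W, flip to black, move to (12,3). |black|=4
Step 3: on WHITE (12,3): turn R to N, flip to black, move to (11,3). |black|=5
Step 4: on WHITE (11,3): turn R to E, flip to black, move to (11,4). |black|=6
Step 5: on BLACK (11,4): turn L to N, flip to white, move to (10,4). |black|=5
Step 6: on WHITE (10,4): turn R to E, flip to black, move to (10,5). |black|=6
Step 7: on WHITE (10,5): turn R to S, flip to black, move to (11,5). |black|=7

Answer: 7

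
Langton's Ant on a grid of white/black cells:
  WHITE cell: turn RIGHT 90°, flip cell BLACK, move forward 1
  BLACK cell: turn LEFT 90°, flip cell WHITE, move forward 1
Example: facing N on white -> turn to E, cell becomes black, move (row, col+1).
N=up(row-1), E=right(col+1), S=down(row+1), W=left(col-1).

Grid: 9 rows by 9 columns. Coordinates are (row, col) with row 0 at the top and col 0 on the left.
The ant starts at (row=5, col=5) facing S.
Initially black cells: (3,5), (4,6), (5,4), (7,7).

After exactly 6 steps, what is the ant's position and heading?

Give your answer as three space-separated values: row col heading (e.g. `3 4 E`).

Answer: 6 4 S

Derivation:
Step 1: on WHITE (5,5): turn R to W, flip to black, move to (5,4). |black|=5
Step 2: on BLACK (5,4): turn L to S, flip to white, move to (6,4). |black|=4
Step 3: on WHITE (6,4): turn R to W, flip to black, move to (6,3). |black|=5
Step 4: on WHITE (6,3): turn R to N, flip to black, move to (5,3). |black|=6
Step 5: on WHITE (5,3): turn R to E, flip to black, move to (5,4). |black|=7
Step 6: on WHITE (5,4): turn R to S, flip to black, move to (6,4). |black|=8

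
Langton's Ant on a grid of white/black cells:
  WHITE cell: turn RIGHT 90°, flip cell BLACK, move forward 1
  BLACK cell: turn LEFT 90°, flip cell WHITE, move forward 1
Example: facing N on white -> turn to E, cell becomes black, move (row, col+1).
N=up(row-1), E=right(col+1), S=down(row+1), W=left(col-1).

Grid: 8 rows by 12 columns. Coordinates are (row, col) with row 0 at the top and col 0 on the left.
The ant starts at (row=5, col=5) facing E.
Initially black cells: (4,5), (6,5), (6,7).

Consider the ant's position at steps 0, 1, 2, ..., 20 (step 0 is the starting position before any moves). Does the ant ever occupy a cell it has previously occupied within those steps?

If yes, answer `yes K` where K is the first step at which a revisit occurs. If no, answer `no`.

Answer: yes 5

Derivation:
Step 1: on WHITE (5,5): turn R to S, flip to black, move to (6,5). |black|=4 — new cell
Step 2: on BLACK (6,5): turn L to E, flip to white, move to (6,6). |black|=3 — new cell
Step 3: on WHITE (6,6): turn R to S, flip to black, move to (7,6). |black|=4 — new cell
Step 4: on WHITE (7,6): turn R to W, flip to black, move to (7,5). |black|=5 — new cell
Step 5: on WHITE (7,5): turn R to N, flip to black, move to (6,5). |black|=6 — REVISIT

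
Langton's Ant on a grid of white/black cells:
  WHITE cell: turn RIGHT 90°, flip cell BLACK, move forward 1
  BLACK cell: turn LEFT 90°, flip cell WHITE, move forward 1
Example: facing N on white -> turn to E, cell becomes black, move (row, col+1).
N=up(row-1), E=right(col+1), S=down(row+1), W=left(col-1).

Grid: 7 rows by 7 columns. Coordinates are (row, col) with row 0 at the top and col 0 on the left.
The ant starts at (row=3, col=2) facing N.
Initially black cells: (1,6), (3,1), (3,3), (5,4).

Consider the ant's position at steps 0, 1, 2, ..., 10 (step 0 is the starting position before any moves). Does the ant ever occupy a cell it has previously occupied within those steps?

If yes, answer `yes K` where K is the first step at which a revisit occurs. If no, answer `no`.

Step 1: on WHITE (3,2): turn R to E, flip to black, move to (3,3). |black|=5 — new cell
Step 2: on BLACK (3,3): turn L to N, flip to white, move to (2,3). |black|=4 — new cell
Step 3: on WHITE (2,3): turn R to E, flip to black, move to (2,4). |black|=5 — new cell
Step 4: on WHITE (2,4): turn R to S, flip to black, move to (3,4). |black|=6 — new cell
Step 5: on WHITE (3,4): turn R to W, flip to black, move to (3,3). |black|=7 — REVISIT

Answer: yes 5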